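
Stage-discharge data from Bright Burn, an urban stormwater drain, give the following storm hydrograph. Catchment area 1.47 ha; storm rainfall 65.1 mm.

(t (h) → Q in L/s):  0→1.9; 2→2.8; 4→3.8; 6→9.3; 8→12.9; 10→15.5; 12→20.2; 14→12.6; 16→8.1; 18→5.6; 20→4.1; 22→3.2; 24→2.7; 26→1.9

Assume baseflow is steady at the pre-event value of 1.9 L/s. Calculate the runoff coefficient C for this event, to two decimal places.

C ≈ 0.59

ΣQ_DR = 78.00 L/s; V = ΣQ_DR·Δt = 5.616 × 10^5 L.
Runoff depth d = V / A = 38.20 mm.
C = d / P = 38.20 / 65.1 = 0.59.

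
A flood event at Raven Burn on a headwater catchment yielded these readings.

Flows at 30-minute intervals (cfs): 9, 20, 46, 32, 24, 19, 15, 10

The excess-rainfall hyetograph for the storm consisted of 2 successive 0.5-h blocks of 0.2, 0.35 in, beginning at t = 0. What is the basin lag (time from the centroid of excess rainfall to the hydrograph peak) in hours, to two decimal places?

Centroid of excess rainfall: t_c = Σ P_i·t̄_i / ΣP_i = 0.5682 h (block centres at 0.25, 0.75 h).
Hydrograph peak occurs at t = 1 h, so basin lag t_L = 1 − 0.5682 = 0.43 h.

t_L ≈ 0.43 h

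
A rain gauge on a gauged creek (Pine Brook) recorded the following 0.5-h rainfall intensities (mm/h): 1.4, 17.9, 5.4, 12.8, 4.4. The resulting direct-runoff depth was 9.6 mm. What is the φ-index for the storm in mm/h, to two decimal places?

φ ≈ 5.75 mm/h

Only the 2 blocks with intensity above φ contribute runoff: 17.9, 12.8 mm/h.
Σ(I−φ)·Δt = d  ⇒  (17.9+12.8 − 2φ)·0.5 = 9.6
φ = (30.70 − 9.6/0.5) / 2 = 5.75 mm/h.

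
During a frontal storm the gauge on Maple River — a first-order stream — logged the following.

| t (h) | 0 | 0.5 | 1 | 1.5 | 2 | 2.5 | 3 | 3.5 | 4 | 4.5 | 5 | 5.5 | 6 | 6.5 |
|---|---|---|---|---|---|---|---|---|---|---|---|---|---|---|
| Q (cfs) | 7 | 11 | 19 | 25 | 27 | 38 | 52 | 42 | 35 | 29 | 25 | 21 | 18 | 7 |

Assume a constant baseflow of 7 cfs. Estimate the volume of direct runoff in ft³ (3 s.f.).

V ≈ 4.64 × 10^5 ft³

Direct-runoff ordinates (Q − Q_b): 0.0, 4.0, 12.0, 18.0, 20.0, 31.0, 45.0, 35.0, 28.0, 22.0, 18.0, 14.0, 11.0, 0.0 cfs.
ΣQ_DR = 258.0 cfs.
With Δt = 0.5 h = 1800 s, V = ΣQ_DR · Δt = 258.0 × 1800 = 4.64 × 10^5 ft³.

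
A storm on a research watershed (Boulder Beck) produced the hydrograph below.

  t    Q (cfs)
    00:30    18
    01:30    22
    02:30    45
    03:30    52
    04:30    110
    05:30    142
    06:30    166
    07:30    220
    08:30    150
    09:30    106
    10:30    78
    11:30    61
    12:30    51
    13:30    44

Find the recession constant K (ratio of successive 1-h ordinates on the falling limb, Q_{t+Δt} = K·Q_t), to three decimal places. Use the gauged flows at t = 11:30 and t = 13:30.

Using the recession-limb readings at t = 11:30 and t = 13:30: Q falls from 61 to 44 cfs over 2 intervals.
K = (Q₂/Q₁)^(1/2) = (44/61)^(1/2) = 0.849.

K ≈ 0.849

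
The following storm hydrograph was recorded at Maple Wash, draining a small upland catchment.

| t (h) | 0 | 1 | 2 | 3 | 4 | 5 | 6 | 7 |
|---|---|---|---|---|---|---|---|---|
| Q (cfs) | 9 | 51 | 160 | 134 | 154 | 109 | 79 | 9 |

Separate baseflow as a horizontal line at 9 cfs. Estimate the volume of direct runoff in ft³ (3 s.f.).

V ≈ 2.28 × 10^6 ft³

Direct-runoff ordinates (Q − Q_b): 0.0, 42.0, 151.0, 125.0, 145.0, 100.0, 70.0, 0.0 cfs.
ΣQ_DR = 633.0 cfs.
With Δt = 1 h = 3600 s, V = ΣQ_DR · Δt = 633.0 × 3600 = 2.28 × 10^6 ft³.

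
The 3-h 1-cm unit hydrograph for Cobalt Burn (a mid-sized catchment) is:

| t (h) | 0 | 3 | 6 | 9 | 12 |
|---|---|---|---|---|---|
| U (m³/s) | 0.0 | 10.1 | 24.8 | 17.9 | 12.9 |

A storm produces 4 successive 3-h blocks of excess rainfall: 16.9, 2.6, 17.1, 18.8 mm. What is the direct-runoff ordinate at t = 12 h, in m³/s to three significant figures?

Q ≈ 87.9 m³/s

By discrete convolution, Q_j = Σ (P_i / 10 mm) · U_{j−i}.
At t = 12 h (j=4): Q = (16.9/10)·12.9 + (2.6/10)·17.9 + (17.1/10)·24.8 + (18.8/10)·10.1 = 87.9 m³/s.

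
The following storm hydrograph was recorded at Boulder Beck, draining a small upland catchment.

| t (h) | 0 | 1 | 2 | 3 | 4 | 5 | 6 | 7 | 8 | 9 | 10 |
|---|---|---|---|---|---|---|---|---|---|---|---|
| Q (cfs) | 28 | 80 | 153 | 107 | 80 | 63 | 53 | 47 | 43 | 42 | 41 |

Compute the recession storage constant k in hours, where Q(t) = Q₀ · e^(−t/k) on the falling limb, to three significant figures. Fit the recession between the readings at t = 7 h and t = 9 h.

k ≈ 17.8 h

On the falling limb, Q drops from 47 to 42 cfs between t = 7 h and t = 9 h (Δt = 2 h).
k = −Δt / ln(Q₂/Q₁) = −2 / ln(42/47) = 17.8 h.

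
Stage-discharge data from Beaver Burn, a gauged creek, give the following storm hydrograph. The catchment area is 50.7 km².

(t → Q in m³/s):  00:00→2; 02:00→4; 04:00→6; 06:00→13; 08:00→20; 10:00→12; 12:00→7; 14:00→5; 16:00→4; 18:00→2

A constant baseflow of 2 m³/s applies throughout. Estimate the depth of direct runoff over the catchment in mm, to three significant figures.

d ≈ 7.81 mm

Direct runoff: 0.0, 2.0, 4.0, 11.0, 18.0, 10.0, 5.0, 3.0, 2.0, 0.0 m³/s; ΣQ_DR = 55.00 m³/s.
V = ΣQ_DR · Δt = 55.00 × 7200 s = 3.960 × 10^5 m³.
Over A = 50.7 km², depth = V / A = 7.81 mm.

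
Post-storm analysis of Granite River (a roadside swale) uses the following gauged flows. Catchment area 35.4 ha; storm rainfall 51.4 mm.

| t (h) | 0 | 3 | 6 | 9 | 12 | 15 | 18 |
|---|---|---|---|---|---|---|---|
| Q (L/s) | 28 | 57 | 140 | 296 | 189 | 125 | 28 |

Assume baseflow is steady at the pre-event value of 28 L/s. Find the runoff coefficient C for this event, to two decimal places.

ΣQ_DR = 667.0 L/s; V = ΣQ_DR·Δt = 7.204 × 10^6 L.
Runoff depth d = V / A = 20.35 mm.
C = d / P = 20.35 / 51.4 = 0.40.

C ≈ 0.40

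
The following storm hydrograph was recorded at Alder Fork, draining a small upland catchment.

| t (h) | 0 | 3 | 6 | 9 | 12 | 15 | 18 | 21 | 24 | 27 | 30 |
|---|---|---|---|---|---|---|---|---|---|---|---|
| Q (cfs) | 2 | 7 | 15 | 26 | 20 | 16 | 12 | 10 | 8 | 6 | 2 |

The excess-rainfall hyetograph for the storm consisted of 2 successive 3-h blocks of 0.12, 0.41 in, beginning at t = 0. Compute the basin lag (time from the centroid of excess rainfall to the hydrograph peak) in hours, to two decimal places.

t_L ≈ 5.18 h

Centroid of excess rainfall: t_c = Σ P_i·t̄_i / ΣP_i = 3.8208 h (block centres at 1.5, 4.5 h).
Hydrograph peak occurs at t = 9 h, so basin lag t_L = 9 − 3.8208 = 5.18 h.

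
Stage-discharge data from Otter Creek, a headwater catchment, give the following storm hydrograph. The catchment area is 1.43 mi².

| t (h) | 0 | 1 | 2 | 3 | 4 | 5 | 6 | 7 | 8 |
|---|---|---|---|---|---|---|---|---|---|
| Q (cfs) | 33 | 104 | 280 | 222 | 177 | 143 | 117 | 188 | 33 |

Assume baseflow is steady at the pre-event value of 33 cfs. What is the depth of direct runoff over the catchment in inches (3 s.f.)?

d ≈ 1.08 in

Direct runoff: 0.0, 71.0, 247.0, 189.0, 144.0, 110.0, 84.0, 155.0, 0.0 cfs; ΣQ_DR = 1000 cfs.
V = ΣQ_DR · Δt = 1000 × 3600 s = 3.600 × 10^6 ft³.
Over A = 1.43 mi², depth = V / A = 1.08 in.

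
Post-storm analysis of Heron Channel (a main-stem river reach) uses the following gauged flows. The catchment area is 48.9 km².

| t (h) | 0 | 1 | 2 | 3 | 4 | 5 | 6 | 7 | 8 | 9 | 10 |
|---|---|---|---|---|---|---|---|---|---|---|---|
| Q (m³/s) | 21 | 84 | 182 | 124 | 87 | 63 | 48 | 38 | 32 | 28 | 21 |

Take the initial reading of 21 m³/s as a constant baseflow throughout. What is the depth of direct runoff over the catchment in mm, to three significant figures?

d ≈ 36.6 mm

Direct runoff: 0.0, 63.0, 161.0, 103.0, 66.0, 42.0, 27.0, 17.0, 11.0, 7.0, 0.0 m³/s; ΣQ_DR = 497.0 m³/s.
V = ΣQ_DR · Δt = 497.0 × 3600 s = 1.789 × 10^6 m³.
Over A = 48.9 km², depth = V / A = 36.6 mm.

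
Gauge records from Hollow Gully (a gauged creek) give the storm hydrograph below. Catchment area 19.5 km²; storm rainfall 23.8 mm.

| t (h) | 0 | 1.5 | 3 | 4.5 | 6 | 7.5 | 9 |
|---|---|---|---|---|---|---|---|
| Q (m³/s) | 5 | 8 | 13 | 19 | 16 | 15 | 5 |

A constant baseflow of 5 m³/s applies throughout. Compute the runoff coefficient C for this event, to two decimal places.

ΣQ_DR = 46.00 m³/s; V = ΣQ_DR·Δt = 2.484 × 10^5 m³.
Runoff depth d = V / A = 12.74 mm.
C = d / P = 12.74 / 23.8 = 0.54.

C ≈ 0.54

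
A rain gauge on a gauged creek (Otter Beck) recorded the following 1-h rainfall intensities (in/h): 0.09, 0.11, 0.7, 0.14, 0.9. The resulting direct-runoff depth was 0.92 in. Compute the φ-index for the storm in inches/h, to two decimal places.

Only the 2 blocks with intensity above φ contribute runoff: 0.7, 0.9 in/h.
Σ(I−φ)·Δt = d  ⇒  (0.7+0.9 − 2φ)·1 = 0.92
φ = (1.600 − 0.92/1) / 2 = 0.34 in/h.

φ ≈ 0.34 in/h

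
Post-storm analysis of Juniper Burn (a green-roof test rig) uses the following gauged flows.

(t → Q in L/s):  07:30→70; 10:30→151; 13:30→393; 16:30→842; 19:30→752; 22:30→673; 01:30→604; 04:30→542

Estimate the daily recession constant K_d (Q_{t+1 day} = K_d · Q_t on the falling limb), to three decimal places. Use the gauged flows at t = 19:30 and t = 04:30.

Between t = 19:30 and t = 04:30 the flow falls from 752 to 542 L/s over 3×3 h = 9 h.
Per-interval ratio K = (542/752)^(1/3) = 0.8966; K_d = K^(24/3) = 0.418.

K_d ≈ 0.418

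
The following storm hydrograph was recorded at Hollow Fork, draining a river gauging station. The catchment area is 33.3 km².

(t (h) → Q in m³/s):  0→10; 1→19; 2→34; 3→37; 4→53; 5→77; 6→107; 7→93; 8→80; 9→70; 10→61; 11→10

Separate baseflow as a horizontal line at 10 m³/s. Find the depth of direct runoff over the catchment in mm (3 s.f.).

d ≈ 57.4 mm

Direct runoff: 0.0, 9.0, 24.0, 27.0, 43.0, 67.0, 97.0, 83.0, 70.0, 60.0, 51.0, 0.0 m³/s; ΣQ_DR = 531.0 m³/s.
V = ΣQ_DR · Δt = 531.0 × 3600 s = 1.912 × 10^6 m³.
Over A = 33.3 km², depth = V / A = 57.4 mm.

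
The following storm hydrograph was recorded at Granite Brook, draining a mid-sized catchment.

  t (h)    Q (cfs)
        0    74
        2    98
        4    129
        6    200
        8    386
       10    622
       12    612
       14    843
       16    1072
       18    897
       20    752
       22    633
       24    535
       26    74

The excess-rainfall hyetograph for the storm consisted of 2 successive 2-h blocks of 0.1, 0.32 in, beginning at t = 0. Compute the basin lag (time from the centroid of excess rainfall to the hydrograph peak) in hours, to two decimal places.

Centroid of excess rainfall: t_c = Σ P_i·t̄_i / ΣP_i = 2.5238 h (block centres at 1, 3 h).
Hydrograph peak occurs at t = 16 h, so basin lag t_L = 16 − 2.5238 = 13.48 h.

t_L ≈ 13.48 h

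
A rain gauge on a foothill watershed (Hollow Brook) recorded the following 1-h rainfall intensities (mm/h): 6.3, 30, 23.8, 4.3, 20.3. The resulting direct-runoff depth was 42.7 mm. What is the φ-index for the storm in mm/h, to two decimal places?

φ ≈ 10.47 mm/h

Only the 3 blocks with intensity above φ contribute runoff: 30, 23.8, 20.3 mm/h.
Σ(I−φ)·Δt = d  ⇒  (30+23.8+20.3 − 3φ)·1 = 42.7
φ = (74.10 − 42.7/1) / 3 = 10.47 mm/h.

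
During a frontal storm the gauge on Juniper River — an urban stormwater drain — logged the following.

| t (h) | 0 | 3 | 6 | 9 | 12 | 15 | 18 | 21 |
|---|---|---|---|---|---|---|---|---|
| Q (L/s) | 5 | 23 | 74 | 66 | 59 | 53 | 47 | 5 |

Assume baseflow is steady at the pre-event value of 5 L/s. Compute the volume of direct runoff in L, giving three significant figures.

V ≈ 3.15 × 10^6 L

Direct-runoff ordinates (Q − Q_b): 0.0, 18.0, 69.0, 61.0, 54.0, 48.0, 42.0, 0.0 L/s.
ΣQ_DR = 292.0 L/s.
With Δt = 3 h = 10800 s, V = ΣQ_DR · Δt = 292.0 × 10800 = 3.15 × 10^6 L.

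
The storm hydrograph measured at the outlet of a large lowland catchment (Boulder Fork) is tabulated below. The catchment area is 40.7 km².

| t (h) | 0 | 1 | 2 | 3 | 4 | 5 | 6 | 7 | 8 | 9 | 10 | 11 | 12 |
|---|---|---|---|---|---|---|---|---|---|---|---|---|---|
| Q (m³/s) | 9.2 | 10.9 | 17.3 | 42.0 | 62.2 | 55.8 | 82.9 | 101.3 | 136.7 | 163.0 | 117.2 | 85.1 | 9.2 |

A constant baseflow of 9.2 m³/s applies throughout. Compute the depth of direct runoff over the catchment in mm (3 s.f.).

d ≈ 68.4 mm

Direct runoff: 0.0, 1.7, 8.1, 32.8, 53.0, 46.6, 73.7, 92.1, 127.5, 153.8, 108.0, 75.9, 0.0 m³/s; ΣQ_DR = 773.2 m³/s.
V = ΣQ_DR · Δt = 773.2 × 3600 s = 2.784 × 10^6 m³.
Over A = 40.7 km², depth = V / A = 68.4 mm.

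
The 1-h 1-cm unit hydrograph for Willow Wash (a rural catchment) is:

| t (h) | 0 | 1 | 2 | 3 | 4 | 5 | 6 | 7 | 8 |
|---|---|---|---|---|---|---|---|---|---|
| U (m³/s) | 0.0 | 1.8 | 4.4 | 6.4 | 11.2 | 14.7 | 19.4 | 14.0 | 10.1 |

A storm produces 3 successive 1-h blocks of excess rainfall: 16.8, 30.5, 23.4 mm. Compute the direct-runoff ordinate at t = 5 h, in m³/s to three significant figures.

Q ≈ 73.8 m³/s

By discrete convolution, Q_j = Σ (P_i / 10 mm) · U_{j−i}.
At t = 5 h (j=5): Q = (16.8/10)·14.7 + (30.5/10)·11.2 + (23.4/10)·6.4 = 73.8 m³/s.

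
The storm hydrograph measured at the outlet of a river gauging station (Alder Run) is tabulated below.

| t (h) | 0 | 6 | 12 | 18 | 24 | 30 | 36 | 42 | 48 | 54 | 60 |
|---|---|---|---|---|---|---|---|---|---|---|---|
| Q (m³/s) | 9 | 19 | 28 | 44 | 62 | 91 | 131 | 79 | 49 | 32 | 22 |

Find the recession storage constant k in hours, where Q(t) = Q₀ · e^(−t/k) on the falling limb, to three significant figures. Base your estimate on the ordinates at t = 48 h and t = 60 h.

On the falling limb, Q drops from 49 to 22 m³/s between t = 48 h and t = 60 h (Δt = 12 h).
k = −Δt / ln(Q₂/Q₁) = −12 / ln(22/49) = 15.0 h.

k ≈ 15.0 h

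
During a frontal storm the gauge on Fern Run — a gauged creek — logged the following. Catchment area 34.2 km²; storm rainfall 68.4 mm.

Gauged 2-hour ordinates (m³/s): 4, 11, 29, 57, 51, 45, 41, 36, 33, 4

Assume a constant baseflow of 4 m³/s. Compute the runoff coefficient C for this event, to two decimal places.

C ≈ 0.83

ΣQ_DR = 271.0 m³/s; V = ΣQ_DR·Δt = 1.951 × 10^6 m³.
Runoff depth d = V / A = 57.05 mm.
C = d / P = 57.05 / 68.4 = 0.83.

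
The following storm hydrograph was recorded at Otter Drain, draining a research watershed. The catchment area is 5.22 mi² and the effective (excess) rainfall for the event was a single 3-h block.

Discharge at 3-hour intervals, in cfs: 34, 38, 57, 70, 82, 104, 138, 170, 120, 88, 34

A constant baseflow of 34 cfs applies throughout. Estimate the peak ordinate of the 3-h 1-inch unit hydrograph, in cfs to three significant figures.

U_p ≈ 272 cfs

Direct runoff: 0.0, 4.0, 23.0, 36.0, 48.0, 70.0, 104.0, 136.0, 86.0, 54.0, 0.0 cfs; ΣQ_DR = 561.0 cfs, peak = 136.0 cfs.
Runoff depth d = ΣQ_DR·Δt / A = 561.0 × 10800 / (5.22 mi²) = 0.4996 in.
The 1-inch UH is the DRH scaled by (1 in)/d, so U_p = 136.0 × 1/0.4996 = 272 cfs.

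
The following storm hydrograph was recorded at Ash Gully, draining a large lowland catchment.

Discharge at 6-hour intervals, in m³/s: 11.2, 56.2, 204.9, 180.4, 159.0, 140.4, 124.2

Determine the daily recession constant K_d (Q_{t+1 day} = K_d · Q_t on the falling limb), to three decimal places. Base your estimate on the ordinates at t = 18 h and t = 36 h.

Between t = 18 h and t = 36 h the flow falls from 180.4 to 124.2 m³/s over 3×6 h = 18 h.
Per-interval ratio K = (124.2/180.4)^(1/3) = 0.8830; K_d = K^(24/6) = 0.608.

K_d ≈ 0.608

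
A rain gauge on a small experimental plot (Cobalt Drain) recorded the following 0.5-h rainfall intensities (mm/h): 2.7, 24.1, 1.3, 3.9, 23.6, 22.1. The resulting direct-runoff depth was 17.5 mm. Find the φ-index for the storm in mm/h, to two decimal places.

Only the 3 blocks with intensity above φ contribute runoff: 24.1, 23.6, 22.1 mm/h.
Σ(I−φ)·Δt = d  ⇒  (24.1+23.6+22.1 − 3φ)·0.5 = 17.5
φ = (69.80 − 17.5/0.5) / 3 = 11.60 mm/h.

φ ≈ 11.60 mm/h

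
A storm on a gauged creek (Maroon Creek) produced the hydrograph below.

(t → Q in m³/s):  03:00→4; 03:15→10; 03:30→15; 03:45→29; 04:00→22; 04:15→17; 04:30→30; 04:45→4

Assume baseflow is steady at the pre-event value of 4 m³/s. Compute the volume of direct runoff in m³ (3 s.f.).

Direct-runoff ordinates (Q − Q_b): 0.0, 6.0, 11.0, 25.0, 18.0, 13.0, 26.0, 0.0 m³/s.
ΣQ_DR = 99.00 m³/s.
With Δt = 0.25 h = 900 s, V = ΣQ_DR · Δt = 99.00 × 900 = 89100 m³.

V ≈ 89100 m³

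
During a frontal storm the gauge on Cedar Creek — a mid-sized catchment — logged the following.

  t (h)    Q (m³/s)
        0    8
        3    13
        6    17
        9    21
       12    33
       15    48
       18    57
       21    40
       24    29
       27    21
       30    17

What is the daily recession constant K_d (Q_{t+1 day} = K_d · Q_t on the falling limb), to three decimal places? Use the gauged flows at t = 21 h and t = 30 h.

K_d ≈ 0.102

Between t = 21 h and t = 30 h the flow falls from 40 to 17 m³/s over 3×3 h = 9 h.
Per-interval ratio K = (17/40)^(1/3) = 0.7518; K_d = K^(24/3) = 0.102.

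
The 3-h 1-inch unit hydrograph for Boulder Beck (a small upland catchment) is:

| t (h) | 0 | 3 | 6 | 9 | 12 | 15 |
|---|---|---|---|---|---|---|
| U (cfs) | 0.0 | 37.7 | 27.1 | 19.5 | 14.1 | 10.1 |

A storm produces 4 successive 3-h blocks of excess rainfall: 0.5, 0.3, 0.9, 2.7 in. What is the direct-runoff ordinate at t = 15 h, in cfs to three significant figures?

Q ≈ 100 cfs

By discrete convolution, Q_j = Σ (P_i / 1 in) · U_{j−i}.
At t = 15 h (j=5): Q = (0.5/1)·10.1 + (0.3/1)·14.1 + (0.9/1)·19.5 + (2.7/1)·27.1 = 100 cfs.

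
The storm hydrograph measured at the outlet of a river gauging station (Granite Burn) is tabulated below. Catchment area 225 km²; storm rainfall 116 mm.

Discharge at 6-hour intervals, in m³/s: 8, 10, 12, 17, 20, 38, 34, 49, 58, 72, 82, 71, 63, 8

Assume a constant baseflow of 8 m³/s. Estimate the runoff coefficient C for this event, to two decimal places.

ΣQ_DR = 430.0 m³/s; V = ΣQ_DR·Δt = 9.288 × 10^6 m³.
Runoff depth d = V / A = 41.28 mm.
C = d / P = 41.28 / 116 = 0.36.

C ≈ 0.36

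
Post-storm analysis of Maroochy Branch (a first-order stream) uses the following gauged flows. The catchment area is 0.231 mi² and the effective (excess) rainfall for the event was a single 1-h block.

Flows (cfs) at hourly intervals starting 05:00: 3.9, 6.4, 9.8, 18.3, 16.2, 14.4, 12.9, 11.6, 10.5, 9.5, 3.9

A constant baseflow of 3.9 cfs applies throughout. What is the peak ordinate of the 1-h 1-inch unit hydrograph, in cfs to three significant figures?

Direct runoff: 0.0, 2.5, 5.9, 14.4, 12.3, 10.5, 9.0, 7.7, 6.6, 5.6, 0.0 cfs; ΣQ_DR = 74.50 cfs, peak = 14.4 cfs.
Runoff depth d = ΣQ_DR·Δt / A = 74.50 × 3600 / (0.231 mi²) = 0.4998 in.
The 1-inch UH is the DRH scaled by (1 in)/d, so U_p = 14.4 × 1/0.4998 = 28.8 cfs.

U_p ≈ 28.8 cfs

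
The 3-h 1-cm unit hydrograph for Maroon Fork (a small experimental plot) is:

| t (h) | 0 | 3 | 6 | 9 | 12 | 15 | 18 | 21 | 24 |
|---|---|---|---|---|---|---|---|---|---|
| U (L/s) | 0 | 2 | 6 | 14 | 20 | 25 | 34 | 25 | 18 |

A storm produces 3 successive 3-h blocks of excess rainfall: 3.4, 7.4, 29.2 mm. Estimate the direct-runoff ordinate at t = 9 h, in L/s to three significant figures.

Q ≈ 15.0 L/s

By discrete convolution, Q_j = Σ (P_i / 10 mm) · U_{j−i}.
At t = 9 h (j=3): Q = (3.4/10)·14 + (7.4/10)·6 + (29.2/10)·2 = 15.0 L/s.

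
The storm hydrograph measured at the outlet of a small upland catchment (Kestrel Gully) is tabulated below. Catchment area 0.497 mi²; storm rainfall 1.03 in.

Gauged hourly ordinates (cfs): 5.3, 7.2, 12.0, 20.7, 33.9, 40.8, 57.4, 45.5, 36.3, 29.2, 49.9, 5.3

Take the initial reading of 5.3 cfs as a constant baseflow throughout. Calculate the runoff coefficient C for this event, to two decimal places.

C ≈ 0.85

ΣQ_DR = 279.9 cfs; V = ΣQ_DR·Δt = 1.008 × 10^6 ft³.
Runoff depth d = V / A = 0.8727 in.
C = d / P = 0.8727 / 1.03 = 0.85.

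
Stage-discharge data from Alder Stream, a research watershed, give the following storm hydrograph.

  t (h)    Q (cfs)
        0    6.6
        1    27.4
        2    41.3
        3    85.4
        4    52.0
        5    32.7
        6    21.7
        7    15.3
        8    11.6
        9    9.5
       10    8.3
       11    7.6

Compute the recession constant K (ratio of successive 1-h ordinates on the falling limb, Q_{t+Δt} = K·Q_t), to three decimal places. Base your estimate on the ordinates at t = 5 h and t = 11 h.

Using the recession-limb readings at t = 5 h and t = 11 h: Q falls from 32.7 to 7.6 cfs over 6 intervals.
K = (Q₂/Q₁)^(1/6) = (7.6/32.7)^(1/6) = 0.784.

K ≈ 0.784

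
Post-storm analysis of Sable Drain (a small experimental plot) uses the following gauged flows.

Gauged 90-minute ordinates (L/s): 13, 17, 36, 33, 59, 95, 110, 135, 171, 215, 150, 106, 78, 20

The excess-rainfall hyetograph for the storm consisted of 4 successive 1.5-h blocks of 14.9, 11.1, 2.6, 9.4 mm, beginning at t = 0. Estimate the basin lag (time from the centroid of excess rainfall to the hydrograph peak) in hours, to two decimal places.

t_L ≈ 10.99 h

Centroid of excess rainfall: t_c = Σ P_i·t̄_i / ΣP_i = 2.5066 h (block centres at 0.75, 2.25, 3.75, 5.25 h).
Hydrograph peak occurs at t = 13.5 h, so basin lag t_L = 13.5 − 2.5066 = 10.99 h.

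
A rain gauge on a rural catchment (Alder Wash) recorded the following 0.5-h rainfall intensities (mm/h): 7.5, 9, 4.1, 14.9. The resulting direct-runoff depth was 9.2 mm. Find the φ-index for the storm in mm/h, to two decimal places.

Only the 3 blocks with intensity above φ contribute runoff: 7.5, 9, 14.9 mm/h.
Σ(I−φ)·Δt = d  ⇒  (7.5+9+14.9 − 3φ)·0.5 = 9.2
φ = (31.40 − 9.2/0.5) / 3 = 4.33 mm/h.

φ ≈ 4.33 mm/h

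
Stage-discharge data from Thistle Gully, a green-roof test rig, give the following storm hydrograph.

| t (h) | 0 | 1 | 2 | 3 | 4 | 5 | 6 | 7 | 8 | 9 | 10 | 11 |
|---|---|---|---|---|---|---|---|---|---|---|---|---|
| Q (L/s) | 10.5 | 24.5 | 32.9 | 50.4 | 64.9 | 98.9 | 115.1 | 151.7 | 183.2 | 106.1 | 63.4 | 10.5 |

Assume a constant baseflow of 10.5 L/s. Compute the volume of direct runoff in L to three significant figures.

V ≈ 2.83 × 10^6 L

Direct-runoff ordinates (Q − Q_b): 0.0, 14.0, 22.4, 39.9, 54.4, 88.4, 104.6, 141.2, 172.7, 95.6, 52.9, 0.0 L/s.
ΣQ_DR = 786.1 L/s.
With Δt = 1 h = 3600 s, V = ΣQ_DR · Δt = 786.1 × 3600 = 2.83 × 10^6 L.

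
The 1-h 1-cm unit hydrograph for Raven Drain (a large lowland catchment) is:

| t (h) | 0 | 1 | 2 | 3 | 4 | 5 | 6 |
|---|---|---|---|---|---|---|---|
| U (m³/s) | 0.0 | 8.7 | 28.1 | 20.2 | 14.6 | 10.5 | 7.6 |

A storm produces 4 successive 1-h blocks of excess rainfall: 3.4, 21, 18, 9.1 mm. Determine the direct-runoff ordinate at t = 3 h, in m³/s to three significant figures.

Q ≈ 81.5 m³/s

By discrete convolution, Q_j = Σ (P_i / 10 mm) · U_{j−i}.
At t = 3 h (j=3): Q = (3.4/10)·20.2 + (21/10)·28.1 + (18/10)·8.7 + (9.1/10)·0.0 = 81.5 m³/s.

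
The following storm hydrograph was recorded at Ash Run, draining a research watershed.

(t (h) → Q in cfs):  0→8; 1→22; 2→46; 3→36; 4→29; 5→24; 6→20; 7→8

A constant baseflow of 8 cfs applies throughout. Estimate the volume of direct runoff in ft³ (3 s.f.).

Direct-runoff ordinates (Q − Q_b): 0.0, 14.0, 38.0, 28.0, 21.0, 16.0, 12.0, 0.0 cfs.
ΣQ_DR = 129.0 cfs.
With Δt = 1 h = 3600 s, V = ΣQ_DR · Δt = 129.0 × 3600 = 4.64 × 10^5 ft³.

V ≈ 4.64 × 10^5 ft³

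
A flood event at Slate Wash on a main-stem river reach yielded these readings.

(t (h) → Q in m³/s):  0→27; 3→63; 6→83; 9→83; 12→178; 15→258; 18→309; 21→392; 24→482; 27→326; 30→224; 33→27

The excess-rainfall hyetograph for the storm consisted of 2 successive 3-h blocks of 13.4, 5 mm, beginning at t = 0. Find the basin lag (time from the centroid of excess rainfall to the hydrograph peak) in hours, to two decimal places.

Centroid of excess rainfall: t_c = Σ P_i·t̄_i / ΣP_i = 2.3152 h (block centres at 1.5, 4.5 h).
Hydrograph peak occurs at t = 24 h, so basin lag t_L = 24 − 2.3152 = 21.68 h.

t_L ≈ 21.68 h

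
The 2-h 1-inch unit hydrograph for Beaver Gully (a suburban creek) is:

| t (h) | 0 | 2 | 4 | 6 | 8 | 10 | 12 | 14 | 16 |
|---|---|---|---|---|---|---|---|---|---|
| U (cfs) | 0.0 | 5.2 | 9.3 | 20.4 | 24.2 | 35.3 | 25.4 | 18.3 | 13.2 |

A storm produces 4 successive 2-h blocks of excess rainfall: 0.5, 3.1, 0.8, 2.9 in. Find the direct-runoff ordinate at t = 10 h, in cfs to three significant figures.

Q ≈ 136 cfs

By discrete convolution, Q_j = Σ (P_i / 1 in) · U_{j−i}.
At t = 10 h (j=5): Q = (0.5/1)·35.3 + (3.1/1)·24.2 + (0.8/1)·20.4 + (2.9/1)·9.3 = 136 cfs.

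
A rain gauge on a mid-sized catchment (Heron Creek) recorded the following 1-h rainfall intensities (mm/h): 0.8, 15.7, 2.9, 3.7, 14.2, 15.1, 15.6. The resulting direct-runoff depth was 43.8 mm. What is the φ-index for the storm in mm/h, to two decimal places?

Only the 4 blocks with intensity above φ contribute runoff: 15.7, 14.2, 15.1, 15.6 mm/h.
Σ(I−φ)·Δt = d  ⇒  (15.7+14.2+15.1+15.6 − 4φ)·1 = 43.8
φ = (60.60 − 43.8/1) / 4 = 4.20 mm/h.

φ ≈ 4.20 mm/h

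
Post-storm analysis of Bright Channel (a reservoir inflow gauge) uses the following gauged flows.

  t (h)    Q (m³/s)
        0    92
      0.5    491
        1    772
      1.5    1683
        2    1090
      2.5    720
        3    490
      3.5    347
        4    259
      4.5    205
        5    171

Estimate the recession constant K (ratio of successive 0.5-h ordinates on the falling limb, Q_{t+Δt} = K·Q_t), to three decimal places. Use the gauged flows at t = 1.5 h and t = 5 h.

Using the recession-limb readings at t = 1.5 h and t = 5 h: Q falls from 1683 to 171 m³/s over 7 intervals.
K = (Q₂/Q₁)^(1/7) = (171/1683)^(1/7) = 0.721.

K ≈ 0.721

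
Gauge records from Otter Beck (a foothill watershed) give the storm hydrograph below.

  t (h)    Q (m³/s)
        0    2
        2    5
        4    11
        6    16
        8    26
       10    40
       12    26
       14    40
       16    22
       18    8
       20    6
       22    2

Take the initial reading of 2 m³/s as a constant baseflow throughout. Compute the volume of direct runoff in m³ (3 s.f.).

Direct-runoff ordinates (Q − Q_b): 0.0, 3.0, 9.0, 14.0, 24.0, 38.0, 24.0, 38.0, 20.0, 6.0, 4.0, 0.0 m³/s.
ΣQ_DR = 180.0 m³/s.
With Δt = 2 h = 7200 s, V = ΣQ_DR · Δt = 180.0 × 7200 = 1.30 × 10^6 m³.

V ≈ 1.30 × 10^6 m³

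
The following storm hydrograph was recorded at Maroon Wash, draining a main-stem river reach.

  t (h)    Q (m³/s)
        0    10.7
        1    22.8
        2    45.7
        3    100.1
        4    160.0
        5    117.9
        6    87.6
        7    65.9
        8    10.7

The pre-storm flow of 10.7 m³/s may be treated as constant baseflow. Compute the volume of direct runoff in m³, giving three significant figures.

V ≈ 1.89 × 10^6 m³

Direct-runoff ordinates (Q − Q_b): 0.0, 12.1, 35.0, 89.4, 149.3, 107.2, 76.9, 55.2, 0.0 m³/s.
ΣQ_DR = 525.1 m³/s.
With Δt = 1 h = 3600 s, V = ΣQ_DR · Δt = 525.1 × 3600 = 1.89 × 10^6 m³.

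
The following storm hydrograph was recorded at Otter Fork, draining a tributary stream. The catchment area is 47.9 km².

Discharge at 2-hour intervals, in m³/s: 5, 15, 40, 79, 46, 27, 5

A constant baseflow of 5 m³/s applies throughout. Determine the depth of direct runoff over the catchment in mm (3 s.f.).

d ≈ 27.4 mm

Direct runoff: 0.0, 10.0, 35.0, 74.0, 41.0, 22.0, 0.0 m³/s; ΣQ_DR = 182.0 m³/s.
V = ΣQ_DR · Δt = 182.0 × 7200 s = 1.310 × 10^6 m³.
Over A = 47.9 km², depth = V / A = 27.4 mm.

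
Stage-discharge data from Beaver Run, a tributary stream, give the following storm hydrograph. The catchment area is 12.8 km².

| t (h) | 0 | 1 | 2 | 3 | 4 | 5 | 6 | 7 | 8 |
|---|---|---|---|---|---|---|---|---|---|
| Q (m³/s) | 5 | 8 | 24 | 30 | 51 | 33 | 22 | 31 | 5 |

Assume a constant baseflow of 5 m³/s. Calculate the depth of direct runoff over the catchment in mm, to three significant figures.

Direct runoff: 0.0, 3.0, 19.0, 25.0, 46.0, 28.0, 17.0, 26.0, 0.0 m³/s; ΣQ_DR = 164.0 m³/s.
V = ΣQ_DR · Δt = 164.0 × 3600 s = 5.904 × 10^5 m³.
Over A = 12.8 km², depth = V / A = 46.1 mm.

d ≈ 46.1 mm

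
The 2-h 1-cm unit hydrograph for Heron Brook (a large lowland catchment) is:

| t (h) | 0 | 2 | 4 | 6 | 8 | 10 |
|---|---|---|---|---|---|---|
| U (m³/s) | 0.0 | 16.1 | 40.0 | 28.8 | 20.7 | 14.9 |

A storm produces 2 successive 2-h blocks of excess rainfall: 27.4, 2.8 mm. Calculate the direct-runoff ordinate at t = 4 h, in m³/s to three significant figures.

Q ≈ 114 m³/s

By discrete convolution, Q_j = Σ (P_i / 10 mm) · U_{j−i}.
At t = 4 h (j=2): Q = (27.4/10)·40.0 + (2.8/10)·16.1 = 114 m³/s.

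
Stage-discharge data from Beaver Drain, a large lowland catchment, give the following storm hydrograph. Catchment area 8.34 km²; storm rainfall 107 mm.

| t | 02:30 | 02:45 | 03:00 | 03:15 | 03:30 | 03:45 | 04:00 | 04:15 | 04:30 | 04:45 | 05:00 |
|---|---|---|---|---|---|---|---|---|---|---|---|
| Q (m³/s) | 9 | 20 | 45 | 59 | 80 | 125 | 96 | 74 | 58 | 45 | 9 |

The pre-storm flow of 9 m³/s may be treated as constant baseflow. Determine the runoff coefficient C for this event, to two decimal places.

C ≈ 0.53

ΣQ_DR = 521.0 m³/s; V = ΣQ_DR·Δt = 4.689 × 10^5 m³.
Runoff depth d = V / A = 56.22 mm.
C = d / P = 56.22 / 107 = 0.53.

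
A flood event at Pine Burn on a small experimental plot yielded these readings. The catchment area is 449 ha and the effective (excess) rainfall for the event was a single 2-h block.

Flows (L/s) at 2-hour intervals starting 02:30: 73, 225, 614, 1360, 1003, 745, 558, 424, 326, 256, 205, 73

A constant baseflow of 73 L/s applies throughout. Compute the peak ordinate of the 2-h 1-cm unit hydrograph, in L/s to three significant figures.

Direct runoff: 0.0, 152.0, 541.0, 1287.0, 930.0, 672.0, 485.0, 351.0, 253.0, 183.0, 132.0, 0.0 L/s; ΣQ_DR = 4986 L/s, peak = 1287.0 L/s.
Runoff depth d = ΣQ_DR·Δt / A = 4986 × 7200 / (449 ha) = 7.995 mm.
The 1-cm UH is the DRH scaled by (10 mm)/d, so U_p = 1287.0 × 10/7.995 = 1610 L/s.

U_p ≈ 1610 L/s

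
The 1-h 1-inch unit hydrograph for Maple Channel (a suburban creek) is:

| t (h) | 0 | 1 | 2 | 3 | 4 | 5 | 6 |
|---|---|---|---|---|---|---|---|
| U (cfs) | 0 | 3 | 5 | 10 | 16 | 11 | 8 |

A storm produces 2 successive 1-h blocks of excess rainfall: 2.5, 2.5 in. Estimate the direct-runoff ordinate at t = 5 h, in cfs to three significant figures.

Q ≈ 67.5 cfs

By discrete convolution, Q_j = Σ (P_i / 1 in) · U_{j−i}.
At t = 5 h (j=5): Q = (2.5/1)·11 + (2.5/1)·16 = 67.5 cfs.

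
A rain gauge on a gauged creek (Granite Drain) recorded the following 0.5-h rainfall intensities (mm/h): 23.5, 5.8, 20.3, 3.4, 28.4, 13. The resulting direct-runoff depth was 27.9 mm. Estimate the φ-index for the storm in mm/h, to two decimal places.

Only the 4 blocks with intensity above φ contribute runoff: 23.5, 20.3, 28.4, 13 mm/h.
Σ(I−φ)·Δt = d  ⇒  (23.5+20.3+28.4+13 − 4φ)·0.5 = 27.9
φ = (85.20 − 27.9/0.5) / 4 = 7.35 mm/h.

φ ≈ 7.35 mm/h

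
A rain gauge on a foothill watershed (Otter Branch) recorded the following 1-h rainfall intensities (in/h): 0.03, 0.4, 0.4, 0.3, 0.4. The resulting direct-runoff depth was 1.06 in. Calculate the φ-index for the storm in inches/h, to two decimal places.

Only the 4 blocks with intensity above φ contribute runoff: 0.4, 0.4, 0.3, 0.4 in/h.
Σ(I−φ)·Δt = d  ⇒  (0.4+0.4+0.3+0.4 − 4φ)·1 = 1.06
φ = (1.500 − 1.06/1) / 4 = 0.11 in/h.

φ ≈ 0.11 in/h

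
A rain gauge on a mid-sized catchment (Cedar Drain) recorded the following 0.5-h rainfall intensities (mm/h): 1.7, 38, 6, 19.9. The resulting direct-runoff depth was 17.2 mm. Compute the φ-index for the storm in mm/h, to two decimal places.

Only the 2 blocks with intensity above φ contribute runoff: 38, 19.9 mm/h.
Σ(I−φ)·Δt = d  ⇒  (38+19.9 − 2φ)·0.5 = 17.2
φ = (57.90 − 17.2/0.5) / 2 = 11.75 mm/h.

φ ≈ 11.75 mm/h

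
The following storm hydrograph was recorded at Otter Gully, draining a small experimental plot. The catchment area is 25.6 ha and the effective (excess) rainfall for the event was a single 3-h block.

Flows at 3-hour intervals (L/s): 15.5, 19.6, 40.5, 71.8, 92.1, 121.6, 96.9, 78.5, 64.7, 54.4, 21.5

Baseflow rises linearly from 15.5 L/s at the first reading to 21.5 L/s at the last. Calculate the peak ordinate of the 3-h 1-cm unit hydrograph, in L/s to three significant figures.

Direct runoff: 0.00, 3.50, 23.80, 54.50, 74.20, 103.10, 77.80, 58.80, 44.40, 33.50, 0.00 L/s; ΣQ_DR = 473.6 L/s, peak = 103.10 L/s.
Runoff depth d = ΣQ_DR·Δt / A = 473.6 × 10800 / (25.6 ha) = 19.98 mm.
The 1-cm UH is the DRH scaled by (10 mm)/d, so U_p = 103.10 × 10/19.98 = 51.6 L/s.

U_p ≈ 51.6 L/s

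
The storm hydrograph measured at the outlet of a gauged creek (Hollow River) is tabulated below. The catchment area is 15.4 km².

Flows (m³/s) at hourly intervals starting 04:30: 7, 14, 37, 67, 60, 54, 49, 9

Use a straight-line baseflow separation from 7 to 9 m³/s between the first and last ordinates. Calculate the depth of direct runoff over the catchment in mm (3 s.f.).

d ≈ 54.5 mm

Direct runoff: 0.00, 6.71, 29.43, 59.14, 51.86, 45.57, 40.29, 0.00 m³/s; ΣQ_DR = 233.0 m³/s.
V = ΣQ_DR · Δt = 233.0 × 3600 s = 8.388 × 10^5 m³.
Over A = 15.4 km², depth = V / A = 54.5 mm.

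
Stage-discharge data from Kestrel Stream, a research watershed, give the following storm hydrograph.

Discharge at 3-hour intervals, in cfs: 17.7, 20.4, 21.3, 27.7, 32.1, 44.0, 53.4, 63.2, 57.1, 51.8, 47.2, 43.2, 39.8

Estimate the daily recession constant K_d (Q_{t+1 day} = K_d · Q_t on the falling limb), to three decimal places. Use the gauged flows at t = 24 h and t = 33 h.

K_d ≈ 0.475

Between t = 24 h and t = 33 h the flow falls from 57.1 to 43.2 cfs over 3×3 h = 9 h.
Per-interval ratio K = (43.2/57.1)^(1/3) = 0.9112; K_d = K^(24/3) = 0.475.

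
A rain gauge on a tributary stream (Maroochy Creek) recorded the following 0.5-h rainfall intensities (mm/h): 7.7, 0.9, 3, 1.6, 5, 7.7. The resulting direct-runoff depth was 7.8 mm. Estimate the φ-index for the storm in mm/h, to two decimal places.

φ ≈ 1.95 mm/h

Only the 4 blocks with intensity above φ contribute runoff: 7.7, 3, 5, 7.7 mm/h.
Σ(I−φ)·Δt = d  ⇒  (7.7+3+5+7.7 − 4φ)·0.5 = 7.8
φ = (23.40 − 7.8/0.5) / 4 = 1.95 mm/h.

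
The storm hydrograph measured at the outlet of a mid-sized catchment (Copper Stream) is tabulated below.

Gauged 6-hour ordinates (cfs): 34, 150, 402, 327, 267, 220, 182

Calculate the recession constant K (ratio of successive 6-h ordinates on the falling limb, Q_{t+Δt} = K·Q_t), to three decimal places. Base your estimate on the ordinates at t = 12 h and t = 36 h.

K ≈ 0.820

Using the recession-limb readings at t = 12 h and t = 36 h: Q falls from 402 to 182 cfs over 4 intervals.
K = (Q₂/Q₁)^(1/4) = (182/402)^(1/4) = 0.820.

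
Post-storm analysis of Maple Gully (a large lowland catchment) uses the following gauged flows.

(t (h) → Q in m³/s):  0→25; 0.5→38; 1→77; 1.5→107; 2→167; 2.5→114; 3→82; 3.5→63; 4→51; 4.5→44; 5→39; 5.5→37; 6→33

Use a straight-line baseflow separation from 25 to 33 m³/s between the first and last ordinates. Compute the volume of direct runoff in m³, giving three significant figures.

Direct-runoff ordinates (Q − Q_b): 0.00, 12.33, 50.67, 80.00, 139.33, 85.67, 53.00, 33.33, 20.67, 13.00, 7.33, 4.67, 0.00 m³/s.
ΣQ_DR = 500.0 m³/s.
With Δt = 0.5 h = 1800 s, V = ΣQ_DR · Δt = 500.0 × 1800 = 9.00 × 10^5 m³.

V ≈ 9.00 × 10^5 m³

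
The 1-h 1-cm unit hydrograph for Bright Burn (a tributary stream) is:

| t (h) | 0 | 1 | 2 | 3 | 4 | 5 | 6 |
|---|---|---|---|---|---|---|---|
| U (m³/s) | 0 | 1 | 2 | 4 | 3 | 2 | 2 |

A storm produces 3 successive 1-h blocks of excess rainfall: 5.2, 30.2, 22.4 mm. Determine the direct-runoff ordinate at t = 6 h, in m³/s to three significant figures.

Q ≈ 13.8 m³/s

By discrete convolution, Q_j = Σ (P_i / 10 mm) · U_{j−i}.
At t = 6 h (j=6): Q = (5.2/10)·2 + (30.2/10)·2 + (22.4/10)·3 = 13.8 m³/s.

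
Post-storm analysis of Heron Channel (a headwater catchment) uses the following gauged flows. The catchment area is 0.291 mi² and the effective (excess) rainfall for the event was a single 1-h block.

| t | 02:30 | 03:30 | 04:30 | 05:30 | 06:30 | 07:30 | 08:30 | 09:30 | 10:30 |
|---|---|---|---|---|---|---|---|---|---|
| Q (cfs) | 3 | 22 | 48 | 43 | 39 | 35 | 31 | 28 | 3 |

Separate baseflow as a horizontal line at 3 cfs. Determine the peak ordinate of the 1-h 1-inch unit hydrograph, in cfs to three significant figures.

U_p ≈ 37.6 cfs

Direct runoff: 0.0, 19.0, 45.0, 40.0, 36.0, 32.0, 28.0, 25.0, 0.0 cfs; ΣQ_DR = 225.0 cfs, peak = 45.0 cfs.
Runoff depth d = ΣQ_DR·Δt / A = 225.0 × 3600 / (0.291 mi²) = 1.198 in.
The 1-inch UH is the DRH scaled by (1 in)/d, so U_p = 45.0 × 1/1.198 = 37.6 cfs.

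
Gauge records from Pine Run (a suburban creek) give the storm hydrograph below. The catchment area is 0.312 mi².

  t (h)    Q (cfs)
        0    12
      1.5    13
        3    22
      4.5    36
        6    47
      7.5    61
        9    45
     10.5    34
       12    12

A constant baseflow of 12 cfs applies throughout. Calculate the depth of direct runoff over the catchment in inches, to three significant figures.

d ≈ 1.30 in

Direct runoff: 0.0, 1.0, 10.0, 24.0, 35.0, 49.0, 33.0, 22.0, 0.0 cfs; ΣQ_DR = 174.0 cfs.
V = ΣQ_DR · Δt = 174.0 × 5400 s = 9.396 × 10^5 ft³.
Over A = 0.312 mi², depth = V / A = 1.30 in.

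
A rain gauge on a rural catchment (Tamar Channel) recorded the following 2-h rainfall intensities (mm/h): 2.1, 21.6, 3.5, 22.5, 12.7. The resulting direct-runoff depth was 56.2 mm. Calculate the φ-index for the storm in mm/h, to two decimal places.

φ ≈ 9.57 mm/h

Only the 3 blocks with intensity above φ contribute runoff: 21.6, 22.5, 12.7 mm/h.
Σ(I−φ)·Δt = d  ⇒  (21.6+22.5+12.7 − 3φ)·2 = 56.2
φ = (56.80 − 56.2/2) / 3 = 9.57 mm/h.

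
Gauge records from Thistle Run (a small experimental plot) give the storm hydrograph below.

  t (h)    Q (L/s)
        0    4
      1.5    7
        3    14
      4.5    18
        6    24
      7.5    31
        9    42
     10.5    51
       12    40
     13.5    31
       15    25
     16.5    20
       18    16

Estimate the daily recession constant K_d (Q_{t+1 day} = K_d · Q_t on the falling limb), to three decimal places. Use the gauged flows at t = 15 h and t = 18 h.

Between t = 15 h and t = 18 h the flow falls from 25 to 16 L/s over 2×1.5 h = 3 h.
Per-interval ratio K = (16/25)^(1/2) = 0.8000; K_d = K^(24/1.5) = 0.028.

K_d ≈ 0.028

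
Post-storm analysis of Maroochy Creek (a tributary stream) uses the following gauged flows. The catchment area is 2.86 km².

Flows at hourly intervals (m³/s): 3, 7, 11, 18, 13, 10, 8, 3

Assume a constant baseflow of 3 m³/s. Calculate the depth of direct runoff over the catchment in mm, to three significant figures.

Direct runoff: 0.0, 4.0, 8.0, 15.0, 10.0, 7.0, 5.0, 0.0 m³/s; ΣQ_DR = 49.00 m³/s.
V = ΣQ_DR · Δt = 49.00 × 3600 s = 1.764 × 10^5 m³.
Over A = 2.86 km², depth = V / A = 61.7 mm.

d ≈ 61.7 mm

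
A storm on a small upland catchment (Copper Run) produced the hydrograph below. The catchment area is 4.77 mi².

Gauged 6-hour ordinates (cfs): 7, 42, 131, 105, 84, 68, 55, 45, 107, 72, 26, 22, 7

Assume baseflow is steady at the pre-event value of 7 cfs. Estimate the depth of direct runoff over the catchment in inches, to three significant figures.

Direct runoff: 0.0, 35.0, 124.0, 98.0, 77.0, 61.0, 48.0, 38.0, 100.0, 65.0, 19.0, 15.0, 0.0 cfs; ΣQ_DR = 680.0 cfs.
V = ΣQ_DR · Δt = 680.0 × 21600 s = 1.469 × 10^7 ft³.
Over A = 4.77 mi², depth = V / A = 1.33 in.

d ≈ 1.33 in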